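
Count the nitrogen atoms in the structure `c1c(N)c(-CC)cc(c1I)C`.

1

The symbol for nitrogen appears 1 time in the SMILES.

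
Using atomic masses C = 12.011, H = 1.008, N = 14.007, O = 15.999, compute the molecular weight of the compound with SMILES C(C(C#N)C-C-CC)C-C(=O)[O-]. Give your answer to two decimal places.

168.22

Molecular formula: C9H14NO2-.
M = 9×12.011 + 14×1.008 + 1×14.007 + 2×15.999 = 168.22 g/mol.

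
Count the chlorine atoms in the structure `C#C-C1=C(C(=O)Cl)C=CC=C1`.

1

The symbol for chlorine appears 1 time in the SMILES.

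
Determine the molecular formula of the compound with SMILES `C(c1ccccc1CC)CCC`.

C12H18

Heavy atoms from the SMILES: 12 C.
Implicit hydrogens by atom environment:
  4 × C: 2 H each → 8
  4 × C (aromatic): 1 H each → 4
  2 × C: 3 H each → 6
  2 × C (aromatic): no H
  Total hydrogens = 18.
Molecular formula: C12H18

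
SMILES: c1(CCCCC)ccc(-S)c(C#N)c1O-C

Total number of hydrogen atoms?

Hydrogens are implicit in SMILES; fill each atom to its normal valence:
  4 × C: 2 H each → 8
  4 × C (aromatic): no H
  2 × C: 3 H each → 6
  2 × C (aromatic): 1 H each → 2
  1 × C: no H
  1 × N: no H
  1 × O: no H
  1 × S: 1 H
  Total hydrogens = 17.

17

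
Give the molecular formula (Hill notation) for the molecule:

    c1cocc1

Heavy atoms from the SMILES: 4 C, 1 O.
Implicit hydrogens by atom environment:
  4 × C (aromatic): 1 H each → 4
  1 × O (aromatic): no H
  Total hydrogens = 4.
Molecular formula: C4H4O

C4H4O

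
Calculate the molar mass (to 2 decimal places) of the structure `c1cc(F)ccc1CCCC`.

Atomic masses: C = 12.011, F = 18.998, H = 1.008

Molecular formula: C10H13F.
M = 10×12.011 + 1×18.998 + 13×1.008 = 152.21 g/mol.

152.21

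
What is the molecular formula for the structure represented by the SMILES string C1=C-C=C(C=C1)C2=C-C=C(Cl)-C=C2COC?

Heavy atoms from the SMILES: 14 C, 1 Cl, 1 O.
Implicit hydrogens by atom environment:
  8 × C (aromatic): 1 H each → 8
  4 × C (aromatic): no H
  1 × C: 3 H
  1 × C: 2 H
  1 × Cl: no H
  1 × O: no H
  Total hydrogens = 13.
Molecular formula: C14H13ClO

C14H13ClO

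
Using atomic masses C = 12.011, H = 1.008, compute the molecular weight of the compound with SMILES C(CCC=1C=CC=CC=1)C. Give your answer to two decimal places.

134.22

Molecular formula: C10H14.
M = 10×12.011 + 14×1.008 = 134.22 g/mol.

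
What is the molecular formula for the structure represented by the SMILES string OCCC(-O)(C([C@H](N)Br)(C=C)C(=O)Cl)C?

Heavy atoms from the SMILES: 1 Br, 9 C, 1 Cl, 1 N, 3 O.
Implicit hydrogens by atom environment:
  3 × C: 2 H each → 6
  3 × C: no H
  2 × C: 1 H each → 2
  2 × O: 1 H each → 2
  1 × Br: no H
  1 × C: 3 H
  1 × Cl: no H
  1 × N: 2 H
  1 × O: no H
  Total hydrogens = 15.
Molecular formula: C9H15BrClNO3

C9H15BrClNO3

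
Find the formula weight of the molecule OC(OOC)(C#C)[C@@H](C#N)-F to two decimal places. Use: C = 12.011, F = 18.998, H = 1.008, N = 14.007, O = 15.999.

159.12

Molecular formula: C6H6FNO3.
M = 6×12.011 + 1×18.998 + 6×1.008 + 1×14.007 + 3×15.999 = 159.12 g/mol.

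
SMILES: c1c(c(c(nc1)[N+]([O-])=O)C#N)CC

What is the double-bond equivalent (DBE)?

7

Molecular formula from the SMILES: C8H7N3O2.
DoU = (2C + 2 + N − H − X)/2 = (2·8 + 2 + 3 − 7 − 0)/2 = 14/2 = 7.
(Structurally: 1 ring(s) + 6 π bond(s) = 7.)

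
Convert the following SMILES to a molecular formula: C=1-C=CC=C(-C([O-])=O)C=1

C7H5O2-

Heavy atoms from the SMILES: 7 C, 2 O.
Implicit hydrogens by atom environment:
  5 × C (aromatic): 1 H each → 5
  1 × C (aromatic): no H
  1 × C: no H
  1 × O: no H
  1 × O (charge -1): no H
  Total hydrogens = 5.
Net charge -1.
Molecular formula: C7H5O2-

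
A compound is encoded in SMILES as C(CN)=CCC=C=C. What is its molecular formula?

C7H11N

Heavy atoms from the SMILES: 7 C, 1 N.
Implicit hydrogens by atom environment:
  3 × C: 2 H each → 6
  3 × C: 1 H each → 3
  1 × C: no H
  1 × N: 2 H
  Total hydrogens = 11.
Molecular formula: C7H11N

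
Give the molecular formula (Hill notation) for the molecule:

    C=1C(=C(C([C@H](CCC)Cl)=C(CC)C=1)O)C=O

C13H17ClO2

Heavy atoms from the SMILES: 13 C, 1 Cl, 2 O.
Implicit hydrogens by atom environment:
  4 × C (aromatic): no H
  3 × C: 2 H each → 6
  2 × C: 3 H each → 6
  2 × C (aromatic): 1 H each → 2
  2 × C: 1 H each → 2
  1 × Cl: no H
  1 × O: 1 H
  1 × O: no H
  Total hydrogens = 17.
Molecular formula: C13H17ClO2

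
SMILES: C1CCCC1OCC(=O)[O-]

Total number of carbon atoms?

The symbol for carbon appears 7 times in the SMILES.

7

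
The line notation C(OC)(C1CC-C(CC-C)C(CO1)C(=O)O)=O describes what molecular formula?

Heavy atoms from the SMILES: 12 C, 5 O.
Implicit hydrogens by atom environment:
  5 × C: 2 H each → 10
  4 × O: no H
  3 × C: 1 H each → 3
  2 × C: 3 H each → 6
  2 × C: no H
  1 × O: 1 H
  Total hydrogens = 20.
Molecular formula: C12H20O5

C12H20O5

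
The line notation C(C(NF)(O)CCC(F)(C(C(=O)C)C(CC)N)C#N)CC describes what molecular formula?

Heavy atoms from the SMILES: 14 C, 2 F, 3 N, 2 O.
Implicit hydrogens by atom environment:
  5 × C: 2 H each → 10
  4 × C: no H
  3 × C: 3 H each → 9
  2 × C: 1 H each → 2
  2 × F: no H
  1 × N: 2 H
  1 × N: 1 H
  1 × N: no H
  1 × O: 1 H
  1 × O: no H
  Total hydrogens = 25.
Molecular formula: C14H25F2N3O2

C14H25F2N3O2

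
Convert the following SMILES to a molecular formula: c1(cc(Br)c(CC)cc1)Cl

C8H8BrCl

Heavy atoms from the SMILES: 1 Br, 8 C, 1 Cl.
Implicit hydrogens by atom environment:
  3 × C (aromatic): 1 H each → 3
  3 × C (aromatic): no H
  1 × Br: no H
  1 × C: 3 H
  1 × C: 2 H
  1 × Cl: no H
  Total hydrogens = 8.
Molecular formula: C8H8BrCl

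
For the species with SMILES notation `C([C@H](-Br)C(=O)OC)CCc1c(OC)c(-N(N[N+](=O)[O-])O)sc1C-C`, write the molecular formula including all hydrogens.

Heavy atoms from the SMILES: 1 Br, 13 C, 3 N, 6 O, 1 S.
Implicit hydrogens by atom environment:
  4 × C: 2 H each → 8
  4 × C (aromatic): no H
  4 × O: no H
  3 × C: 3 H each → 9
  1 × Br: no H
  1 × C: 1 H
  1 × C: no H
  1 × N: 1 H
  1 × N: no H
  1 × N (charge +1): no H
  1 × O: 1 H
  1 × O (charge -1): no H
  1 × S (aromatic): no H
  Total hydrogens = 20.
Molecular formula: C13H20BrN3O6S

C13H20BrN3O6S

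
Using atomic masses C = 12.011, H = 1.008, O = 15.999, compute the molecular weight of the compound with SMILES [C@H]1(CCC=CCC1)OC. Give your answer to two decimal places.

Molecular formula: C8H14O.
M = 8×12.011 + 14×1.008 + 1×15.999 = 126.20 g/mol.

126.20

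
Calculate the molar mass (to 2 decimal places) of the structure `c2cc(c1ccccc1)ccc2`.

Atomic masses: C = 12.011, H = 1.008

154.21

Molecular formula: C12H10.
M = 12×12.011 + 10×1.008 = 154.21 g/mol.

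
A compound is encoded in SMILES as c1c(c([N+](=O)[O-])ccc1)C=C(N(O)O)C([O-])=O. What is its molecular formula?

C9H7N2O6-

Heavy atoms from the SMILES: 9 C, 2 N, 6 O.
Implicit hydrogens by atom environment:
  4 × C (aromatic): 1 H each → 4
  2 × C (aromatic): no H
  2 × C: no H
  2 × O: 1 H each → 2
  2 × O: no H
  2 × O (charge -1): no H
  1 × C: 1 H
  1 × N: no H
  1 × N (charge +1): no H
  Total hydrogens = 7.
Net charge -1.
Molecular formula: C9H7N2O6-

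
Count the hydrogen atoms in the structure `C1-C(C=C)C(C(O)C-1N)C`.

Hydrogens are implicit in SMILES; fill each atom to its normal valence:
  5 × C: 1 H each → 5
  2 × C: 2 H each → 4
  1 × C: 3 H
  1 × N: 2 H
  1 × O: 1 H
  Total hydrogens = 15.

15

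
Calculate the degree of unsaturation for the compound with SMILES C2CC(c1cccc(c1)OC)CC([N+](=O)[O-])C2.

6

Molecular formula from the SMILES: C13H17NO3.
DoU = (2C + 2 + N − H − X)/2 = (2·13 + 2 + 1 − 17 − 0)/2 = 12/2 = 6.
(Structurally: 2 ring(s) + 4 π bond(s) = 6.)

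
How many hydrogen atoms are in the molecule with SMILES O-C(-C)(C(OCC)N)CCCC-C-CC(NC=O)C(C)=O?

Hydrogens are implicit in SMILES; fill each atom to its normal valence:
  7 × C: 2 H each → 14
  3 × C: 3 H each → 9
  3 × C: 1 H each → 3
  3 × O: no H
  2 × C: no H
  1 × N: 2 H
  1 × N: 1 H
  1 × O: 1 H
  Total hydrogens = 30.

30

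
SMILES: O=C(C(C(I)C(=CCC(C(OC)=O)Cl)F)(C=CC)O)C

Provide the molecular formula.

C13H17ClFIO4

Heavy atoms from the SMILES: 13 C, 1 Cl, 1 F, 1 I, 4 O.
Implicit hydrogens by atom environment:
  5 × C: 1 H each → 5
  4 × C: no H
  3 × C: 3 H each → 9
  3 × O: no H
  1 × C: 2 H
  1 × Cl: no H
  1 × F: no H
  1 × I: no H
  1 × O: 1 H
  Total hydrogens = 17.
Molecular formula: C13H17ClFIO4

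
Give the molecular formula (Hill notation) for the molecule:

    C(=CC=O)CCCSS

Heavy atoms from the SMILES: 6 C, 1 O, 2 S.
Implicit hydrogens by atom environment:
  3 × C: 2 H each → 6
  3 × C: 1 H each → 3
  1 × O: no H
  1 × S: 1 H
  1 × S: no H
  Total hydrogens = 10.
Molecular formula: C6H10OS2

C6H10OS2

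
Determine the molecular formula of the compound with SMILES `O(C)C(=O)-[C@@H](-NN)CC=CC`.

Heavy atoms from the SMILES: 7 C, 2 N, 2 O.
Implicit hydrogens by atom environment:
  3 × C: 1 H each → 3
  2 × C: 3 H each → 6
  2 × O: no H
  1 × C: 2 H
  1 × C: no H
  1 × N: 2 H
  1 × N: 1 H
  Total hydrogens = 14.
Molecular formula: C7H14N2O2

C7H14N2O2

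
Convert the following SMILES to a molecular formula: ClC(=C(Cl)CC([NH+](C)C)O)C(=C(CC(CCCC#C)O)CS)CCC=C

Heavy atoms from the SMILES: 20 C, 2 Cl, 1 N, 2 O, 1 S.
Implicit hydrogens by atom environment:
  9 × C: 2 H each → 18
  5 × C: no H
  4 × C: 1 H each → 4
  2 × C: 3 H each → 6
  2 × Cl: no H
  2 × O: 1 H each → 2
  1 × N (charge +1): 1 H
  1 × S: 1 H
  Total hydrogens = 32.
Net charge +1.
Molecular formula: C20H32Cl2NO2S+

C20H32Cl2NO2S+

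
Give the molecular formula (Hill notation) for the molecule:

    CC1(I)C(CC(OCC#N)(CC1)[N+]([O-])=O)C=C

Heavy atoms from the SMILES: 11 C, 1 I, 2 N, 3 O.
Implicit hydrogens by atom environment:
  5 × C: 2 H each → 10
  3 × C: no H
  2 × C: 1 H each → 2
  2 × O: no H
  1 × C: 3 H
  1 × I: no H
  1 × N (charge +1): no H
  1 × N: no H
  1 × O (charge -1): no H
  Total hydrogens = 15.
Molecular formula: C11H15IN2O3

C11H15IN2O3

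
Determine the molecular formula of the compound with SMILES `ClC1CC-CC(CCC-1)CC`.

C10H19Cl

Heavy atoms from the SMILES: 10 C, 1 Cl.
Implicit hydrogens by atom environment:
  7 × C: 2 H each → 14
  2 × C: 1 H each → 2
  1 × C: 3 H
  1 × Cl: no H
  Total hydrogens = 19.
Molecular formula: C10H19Cl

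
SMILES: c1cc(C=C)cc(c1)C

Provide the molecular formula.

Heavy atoms from the SMILES: 9 C.
Implicit hydrogens by atom environment:
  4 × C (aromatic): 1 H each → 4
  2 × C (aromatic): no H
  1 × C: 3 H
  1 × C: 2 H
  1 × C: 1 H
  Total hydrogens = 10.
Molecular formula: C9H10

C9H10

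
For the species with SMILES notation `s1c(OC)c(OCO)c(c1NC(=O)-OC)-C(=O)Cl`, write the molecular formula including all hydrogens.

C9H10ClNO6S

Heavy atoms from the SMILES: 9 C, 1 Cl, 1 N, 6 O, 1 S.
Implicit hydrogens by atom environment:
  5 × O: no H
  4 × C (aromatic): no H
  2 × C: 3 H each → 6
  2 × C: no H
  1 × C: 2 H
  1 × Cl: no H
  1 × N: 1 H
  1 × O: 1 H
  1 × S (aromatic): no H
  Total hydrogens = 10.
Molecular formula: C9H10ClNO6S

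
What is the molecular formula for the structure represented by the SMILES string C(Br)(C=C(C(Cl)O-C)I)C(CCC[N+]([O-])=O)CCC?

C12H20BrClINO3

Heavy atoms from the SMILES: 1 Br, 12 C, 1 Cl, 1 I, 1 N, 3 O.
Implicit hydrogens by atom environment:
  5 × C: 2 H each → 10
  4 × C: 1 H each → 4
  2 × C: 3 H each → 6
  2 × O: no H
  1 × Br: no H
  1 × C: no H
  1 × Cl: no H
  1 × I: no H
  1 × N (charge +1): no H
  1 × O (charge -1): no H
  Total hydrogens = 20.
Molecular formula: C12H20BrClINO3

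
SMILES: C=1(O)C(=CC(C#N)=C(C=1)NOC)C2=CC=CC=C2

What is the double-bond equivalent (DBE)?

Molecular formula from the SMILES: C14H12N2O2.
DoU = (2C + 2 + N − H − X)/2 = (2·14 + 2 + 2 − 12 − 0)/2 = 20/2 = 10.
(Structurally: 2 ring(s) + 8 π bond(s) = 10.)

10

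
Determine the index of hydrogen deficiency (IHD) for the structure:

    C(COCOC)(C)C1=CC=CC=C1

4

Molecular formula from the SMILES: C11H16O2.
DoU = (2C + 2 + N − H − X)/2 = (2·11 + 2 + 0 − 16 − 0)/2 = 8/2 = 4.
(Structurally: 1 ring(s) + 3 π bond(s) = 4.)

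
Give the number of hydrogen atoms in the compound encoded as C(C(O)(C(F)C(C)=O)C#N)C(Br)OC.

11

Hydrogens are implicit in SMILES; fill each atom to its normal valence:
  3 × C: no H
  2 × C: 3 H each → 6
  2 × C: 1 H each → 2
  2 × O: no H
  1 × Br: no H
  1 × C: 2 H
  1 × F: no H
  1 × N: no H
  1 × O: 1 H
  Total hydrogens = 11.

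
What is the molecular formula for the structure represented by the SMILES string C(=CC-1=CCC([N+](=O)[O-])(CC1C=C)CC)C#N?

Heavy atoms from the SMILES: 13 C, 2 N, 2 O.
Implicit hydrogens by atom environment:
  5 × C: 1 H each → 5
  4 × C: 2 H each → 8
  3 × C: no H
  1 × C: 3 H
  1 × N (charge +1): no H
  1 × N: no H
  1 × O: no H
  1 × O (charge -1): no H
  Total hydrogens = 16.
Molecular formula: C13H16N2O2

C13H16N2O2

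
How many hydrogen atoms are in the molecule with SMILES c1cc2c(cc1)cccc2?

Hydrogens are implicit in SMILES; fill each atom to its normal valence:
  8 × C (aromatic): 1 H each → 8
  2 × C (aromatic): no H
  Total hydrogens = 8.

8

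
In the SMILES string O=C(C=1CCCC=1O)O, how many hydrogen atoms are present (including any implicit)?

8

Hydrogens are implicit in SMILES; fill each atom to its normal valence:
  3 × C: 2 H each → 6
  3 × C: no H
  2 × O: 1 H each → 2
  1 × O: no H
  Total hydrogens = 8.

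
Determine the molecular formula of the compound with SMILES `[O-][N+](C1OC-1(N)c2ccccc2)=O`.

Heavy atoms from the SMILES: 8 C, 2 N, 3 O.
Implicit hydrogens by atom environment:
  5 × C (aromatic): 1 H each → 5
  2 × O: no H
  1 × C: 1 H
  1 × C: no H
  1 × C (aromatic): no H
  1 × N: 2 H
  1 × N (charge +1): no H
  1 × O (charge -1): no H
  Total hydrogens = 8.
Molecular formula: C8H8N2O3

C8H8N2O3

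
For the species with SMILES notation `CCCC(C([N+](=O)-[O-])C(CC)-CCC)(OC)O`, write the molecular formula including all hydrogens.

C12H25NO4

Heavy atoms from the SMILES: 12 C, 1 N, 4 O.
Implicit hydrogens by atom environment:
  5 × C: 2 H each → 10
  4 × C: 3 H each → 12
  2 × C: 1 H each → 2
  2 × O: no H
  1 × C: no H
  1 × N (charge +1): no H
  1 × O: 1 H
  1 × O (charge -1): no H
  Total hydrogens = 25.
Molecular formula: C12H25NO4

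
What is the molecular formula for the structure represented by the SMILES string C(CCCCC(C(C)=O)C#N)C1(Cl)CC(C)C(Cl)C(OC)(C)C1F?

Heavy atoms from the SMILES: 18 C, 2 Cl, 1 F, 1 N, 2 O.
Implicit hydrogens by atom environment:
  6 × C: 2 H each → 12
  4 × C: 3 H each → 12
  4 × C: 1 H each → 4
  4 × C: no H
  2 × Cl: no H
  2 × O: no H
  1 × F: no H
  1 × N: no H
  Total hydrogens = 28.
Molecular formula: C18H28Cl2FNO2

C18H28Cl2FNO2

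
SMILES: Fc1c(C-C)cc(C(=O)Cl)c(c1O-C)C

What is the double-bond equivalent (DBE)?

5

Molecular formula from the SMILES: C11H12ClFO2.
DoU = (2C + 2 + N − H − X)/2 = (2·11 + 2 + 0 − 12 − 2)/2 = 10/2 = 5.
(Structurally: 1 ring(s) + 4 π bond(s) = 5.)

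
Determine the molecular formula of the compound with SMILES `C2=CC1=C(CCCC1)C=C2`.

C10H12

Heavy atoms from the SMILES: 10 C.
Implicit hydrogens by atom environment:
  4 × C: 2 H each → 8
  4 × C (aromatic): 1 H each → 4
  2 × C (aromatic): no H
  Total hydrogens = 12.
Molecular formula: C10H12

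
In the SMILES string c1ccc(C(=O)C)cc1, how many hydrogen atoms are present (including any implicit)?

Hydrogens are implicit in SMILES; fill each atom to its normal valence:
  5 × C (aromatic): 1 H each → 5
  1 × C: 3 H
  1 × C (aromatic): no H
  1 × C: no H
  1 × O: no H
  Total hydrogens = 8.

8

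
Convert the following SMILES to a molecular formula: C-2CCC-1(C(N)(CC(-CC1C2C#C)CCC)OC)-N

Heavy atoms from the SMILES: 16 C, 2 N, 1 O.
Implicit hydrogens by atom environment:
  7 × C: 2 H each → 14
  4 × C: 1 H each → 4
  3 × C: no H
  2 × C: 3 H each → 6
  2 × N: 2 H each → 4
  1 × O: no H
  Total hydrogens = 28.
Molecular formula: C16H28N2O

C16H28N2O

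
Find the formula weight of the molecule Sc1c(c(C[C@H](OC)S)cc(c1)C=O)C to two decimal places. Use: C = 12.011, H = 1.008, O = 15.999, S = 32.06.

Molecular formula: C11H14O2S2.
M = 11×12.011 + 14×1.008 + 2×15.999 + 2×32.06 = 242.35 g/mol.

242.35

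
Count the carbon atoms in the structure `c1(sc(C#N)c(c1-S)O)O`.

5

The symbol for carbon appears 5 times in the SMILES. Lowercase c denotes aromatic carbon and counts toward C.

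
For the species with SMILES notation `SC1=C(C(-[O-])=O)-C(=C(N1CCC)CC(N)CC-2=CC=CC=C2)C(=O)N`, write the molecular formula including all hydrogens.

Heavy atoms from the SMILES: 18 C, 3 N, 3 O, 1 S.
Implicit hydrogens by atom environment:
  5 × C (aromatic): 1 H each → 5
  5 × C (aromatic): no H
  4 × C: 2 H each → 8
  2 × C: no H
  2 × N: 2 H each → 4
  2 × O: no H
  1 × C: 3 H
  1 × C: 1 H
  1 × N (aromatic): no H
  1 × O (charge -1): no H
  1 × S: 1 H
  Total hydrogens = 22.
Net charge -1.
Molecular formula: C18H22N3O3S-

C18H22N3O3S-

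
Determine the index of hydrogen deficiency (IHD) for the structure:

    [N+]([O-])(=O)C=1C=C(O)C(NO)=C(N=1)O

Molecular formula from the SMILES: C5H5N3O5.
DoU = (2C + 2 + N − H − X)/2 = (2·5 + 2 + 3 − 5 − 0)/2 = 10/2 = 5.
(Structurally: 1 ring(s) + 4 π bond(s) = 5.)

5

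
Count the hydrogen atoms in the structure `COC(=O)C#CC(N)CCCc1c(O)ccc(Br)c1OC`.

Hydrogens are implicit in SMILES; fill each atom to its normal valence:
  4 × C (aromatic): no H
  3 × C: 2 H each → 6
  3 × C: no H
  3 × O: no H
  2 × C: 3 H each → 6
  2 × C (aromatic): 1 H each → 2
  1 × Br: no H
  1 × C: 1 H
  1 × N: 2 H
  1 × O: 1 H
  Total hydrogens = 18.

18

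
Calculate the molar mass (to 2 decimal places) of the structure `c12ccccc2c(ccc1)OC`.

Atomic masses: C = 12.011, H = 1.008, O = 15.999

Molecular formula: C11H10O.
M = 11×12.011 + 10×1.008 + 1×15.999 = 158.20 g/mol.

158.20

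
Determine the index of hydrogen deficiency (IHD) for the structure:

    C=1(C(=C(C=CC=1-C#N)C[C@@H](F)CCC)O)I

Molecular formula from the SMILES: C12H13FINO.
DoU = (2C + 2 + N − H − X)/2 = (2·12 + 2 + 1 − 13 − 2)/2 = 12/2 = 6.
(Structurally: 1 ring(s) + 5 π bond(s) = 6.)

6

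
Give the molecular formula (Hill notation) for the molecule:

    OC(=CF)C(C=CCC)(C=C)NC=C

Heavy atoms from the SMILES: 11 C, 1 F, 1 N, 1 O.
Implicit hydrogens by atom environment:
  5 × C: 1 H each → 5
  3 × C: 2 H each → 6
  2 × C: no H
  1 × C: 3 H
  1 × F: no H
  1 × N: 1 H
  1 × O: 1 H
  Total hydrogens = 16.
Molecular formula: C11H16FNO

C11H16FNO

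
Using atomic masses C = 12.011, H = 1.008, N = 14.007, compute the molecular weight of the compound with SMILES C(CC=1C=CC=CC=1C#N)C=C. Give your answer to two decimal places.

157.22

Molecular formula: C11H11N.
M = 11×12.011 + 11×1.008 + 1×14.007 = 157.22 g/mol.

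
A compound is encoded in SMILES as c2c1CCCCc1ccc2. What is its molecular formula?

C10H12

Heavy atoms from the SMILES: 10 C.
Implicit hydrogens by atom environment:
  4 × C: 2 H each → 8
  4 × C (aromatic): 1 H each → 4
  2 × C (aromatic): no H
  Total hydrogens = 12.
Molecular formula: C10H12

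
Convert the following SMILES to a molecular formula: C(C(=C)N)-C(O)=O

C4H7NO2

Heavy atoms from the SMILES: 4 C, 1 N, 2 O.
Implicit hydrogens by atom environment:
  2 × C: 2 H each → 4
  2 × C: no H
  1 × N: 2 H
  1 × O: 1 H
  1 × O: no H
  Total hydrogens = 7.
Molecular formula: C4H7NO2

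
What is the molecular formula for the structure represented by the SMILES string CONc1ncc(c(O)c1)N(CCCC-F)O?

C10H16FN3O3

Heavy atoms from the SMILES: 10 C, 1 F, 3 N, 3 O.
Implicit hydrogens by atom environment:
  4 × C: 2 H each → 8
  3 × C (aromatic): no H
  2 × C (aromatic): 1 H each → 2
  2 × O: 1 H each → 2
  1 × C: 3 H
  1 × F: no H
  1 × N: 1 H
  1 × N (aromatic): no H
  1 × N: no H
  1 × O: no H
  Total hydrogens = 16.
Molecular formula: C10H16FN3O3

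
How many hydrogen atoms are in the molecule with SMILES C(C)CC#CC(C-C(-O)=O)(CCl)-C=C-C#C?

15

Hydrogens are implicit in SMILES; fill each atom to its normal valence:
  5 × C: no H
  4 × C: 2 H each → 8
  3 × C: 1 H each → 3
  1 × C: 3 H
  1 × Cl: no H
  1 × O: 1 H
  1 × O: no H
  Total hydrogens = 15.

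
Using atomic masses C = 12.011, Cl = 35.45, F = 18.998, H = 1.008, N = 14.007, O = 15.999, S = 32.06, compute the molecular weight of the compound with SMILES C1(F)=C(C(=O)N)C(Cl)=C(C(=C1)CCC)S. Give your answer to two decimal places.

Molecular formula: C10H11ClFNOS.
M = 10×12.011 + 1×35.45 + 1×18.998 + 11×1.008 + 1×14.007 + 1×15.999 + 1×32.06 = 247.71 g/mol.

247.71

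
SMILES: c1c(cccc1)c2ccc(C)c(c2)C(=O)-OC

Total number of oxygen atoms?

The symbol for oxygen appears 2 times in the SMILES.

2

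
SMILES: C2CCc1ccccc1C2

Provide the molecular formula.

C10H12

Heavy atoms from the SMILES: 10 C.
Implicit hydrogens by atom environment:
  4 × C: 2 H each → 8
  4 × C (aromatic): 1 H each → 4
  2 × C (aromatic): no H
  Total hydrogens = 12.
Molecular formula: C10H12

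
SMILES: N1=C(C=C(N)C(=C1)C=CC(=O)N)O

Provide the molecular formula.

C8H9N3O2

Heavy atoms from the SMILES: 8 C, 3 N, 2 O.
Implicit hydrogens by atom environment:
  3 × C (aromatic): no H
  2 × C (aromatic): 1 H each → 2
  2 × C: 1 H each → 2
  2 × N: 2 H each → 4
  1 × C: no H
  1 × N (aromatic): no H
  1 × O: 1 H
  1 × O: no H
  Total hydrogens = 9.
Molecular formula: C8H9N3O2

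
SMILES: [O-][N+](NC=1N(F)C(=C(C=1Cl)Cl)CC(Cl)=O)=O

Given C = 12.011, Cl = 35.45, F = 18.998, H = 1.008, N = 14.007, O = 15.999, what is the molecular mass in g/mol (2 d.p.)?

290.46

Molecular formula: C6H3Cl3FN3O3.
M = 6×12.011 + 3×35.45 + 1×18.998 + 3×1.008 + 3×14.007 + 3×15.999 = 290.46 g/mol.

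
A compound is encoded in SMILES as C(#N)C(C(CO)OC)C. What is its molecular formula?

Heavy atoms from the SMILES: 6 C, 1 N, 2 O.
Implicit hydrogens by atom environment:
  2 × C: 3 H each → 6
  2 × C: 1 H each → 2
  1 × C: 2 H
  1 × C: no H
  1 × N: no H
  1 × O: 1 H
  1 × O: no H
  Total hydrogens = 11.
Molecular formula: C6H11NO2

C6H11NO2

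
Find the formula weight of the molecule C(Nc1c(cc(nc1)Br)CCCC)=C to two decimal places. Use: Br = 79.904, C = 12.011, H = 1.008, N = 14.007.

255.16

Molecular formula: C11H15BrN2.
M = 1×79.904 + 11×12.011 + 15×1.008 + 2×14.007 = 255.16 g/mol.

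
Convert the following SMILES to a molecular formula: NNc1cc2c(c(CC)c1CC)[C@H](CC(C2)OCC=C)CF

Heavy atoms from the SMILES: 18 C, 1 F, 2 N, 1 O.
Implicit hydrogens by atom environment:
  7 × C: 2 H each → 14
  5 × C (aromatic): no H
  3 × C: 1 H each → 3
  2 × C: 3 H each → 6
  1 × C (aromatic): 1 H
  1 × F: no H
  1 × N: 2 H
  1 × N: 1 H
  1 × O: no H
  Total hydrogens = 27.
Molecular formula: C18H27FN2O

C18H27FN2O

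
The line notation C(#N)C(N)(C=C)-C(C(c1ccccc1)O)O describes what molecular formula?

Heavy atoms from the SMILES: 12 C, 2 N, 2 O.
Implicit hydrogens by atom environment:
  5 × C (aromatic): 1 H each → 5
  3 × C: 1 H each → 3
  2 × C: no H
  2 × O: 1 H each → 2
  1 × C: 2 H
  1 × C (aromatic): no H
  1 × N: 2 H
  1 × N: no H
  Total hydrogens = 14.
Molecular formula: C12H14N2O2

C12H14N2O2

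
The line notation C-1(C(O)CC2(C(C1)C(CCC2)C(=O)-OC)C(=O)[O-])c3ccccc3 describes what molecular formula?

Heavy atoms from the SMILES: 19 C, 5 O.
Implicit hydrogens by atom environment:
  5 × C: 2 H each → 10
  5 × C (aromatic): 1 H each → 5
  4 × C: 1 H each → 4
  3 × C: no H
  3 × O: no H
  1 × C: 3 H
  1 × C (aromatic): no H
  1 × O: 1 H
  1 × O (charge -1): no H
  Total hydrogens = 23.
Net charge -1.
Molecular formula: C19H23O5-

C19H23O5-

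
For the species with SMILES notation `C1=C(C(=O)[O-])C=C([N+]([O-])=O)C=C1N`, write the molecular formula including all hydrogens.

Heavy atoms from the SMILES: 7 C, 2 N, 4 O.
Implicit hydrogens by atom environment:
  3 × C (aromatic): 1 H each → 3
  3 × C (aromatic): no H
  2 × O: no H
  2 × O (charge -1): no H
  1 × C: no H
  1 × N: 2 H
  1 × N (charge +1): no H
  Total hydrogens = 5.
Net charge -1.
Molecular formula: C7H5N2O4-

C7H5N2O4-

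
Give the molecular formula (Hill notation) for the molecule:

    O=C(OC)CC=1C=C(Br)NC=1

Heavy atoms from the SMILES: 1 Br, 7 C, 1 N, 2 O.
Implicit hydrogens by atom environment:
  2 × C (aromatic): 1 H each → 2
  2 × C (aromatic): no H
  2 × O: no H
  1 × Br: no H
  1 × C: 3 H
  1 × C: 2 H
  1 × C: no H
  1 × N (aromatic): 1 H
  Total hydrogens = 8.
Molecular formula: C7H8BrNO2

C7H8BrNO2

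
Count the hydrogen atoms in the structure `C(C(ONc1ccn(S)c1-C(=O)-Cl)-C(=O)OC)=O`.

Hydrogens are implicit in SMILES; fill each atom to its normal valence:
  5 × O: no H
  2 × C (aromatic): 1 H each → 2
  2 × C: 1 H each → 2
  2 × C (aromatic): no H
  2 × C: no H
  1 × C: 3 H
  1 × Cl: no H
  1 × N: 1 H
  1 × N (aromatic): no H
  1 × S: 1 H
  Total hydrogens = 9.

9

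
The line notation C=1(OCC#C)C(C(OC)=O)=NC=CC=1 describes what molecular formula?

Heavy atoms from the SMILES: 10 C, 1 N, 3 O.
Implicit hydrogens by atom environment:
  3 × C (aromatic): 1 H each → 3
  3 × O: no H
  2 × C (aromatic): no H
  2 × C: no H
  1 × C: 3 H
  1 × C: 2 H
  1 × C: 1 H
  1 × N (aromatic): no H
  Total hydrogens = 9.
Molecular formula: C10H9NO3

C10H9NO3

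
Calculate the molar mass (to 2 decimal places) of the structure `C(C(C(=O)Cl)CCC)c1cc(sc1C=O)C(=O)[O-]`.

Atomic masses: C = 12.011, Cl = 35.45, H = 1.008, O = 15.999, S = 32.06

287.73

Molecular formula: C12H12ClO4S-.
M = 12×12.011 + 1×35.45 + 12×1.008 + 4×15.999 + 1×32.06 = 287.73 g/mol.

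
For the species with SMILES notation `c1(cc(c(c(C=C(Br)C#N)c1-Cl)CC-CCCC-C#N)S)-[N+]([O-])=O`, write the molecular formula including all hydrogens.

Heavy atoms from the SMILES: 1 Br, 16 C, 1 Cl, 3 N, 2 O, 1 S.
Implicit hydrogens by atom environment:
  6 × C: 2 H each → 12
  5 × C (aromatic): no H
  3 × C: no H
  2 × N: no H
  1 × Br: no H
  1 × C (aromatic): 1 H
  1 × C: 1 H
  1 × Cl: no H
  1 × N (charge +1): no H
  1 × O: no H
  1 × O (charge -1): no H
  1 × S: 1 H
  Total hydrogens = 15.
Molecular formula: C16H15BrClN3O2S

C16H15BrClN3O2S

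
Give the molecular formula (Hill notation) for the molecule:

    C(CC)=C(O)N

C4H9NO

Heavy atoms from the SMILES: 4 C, 1 N, 1 O.
Implicit hydrogens by atom environment:
  1 × C: 3 H
  1 × C: 2 H
  1 × C: 1 H
  1 × C: no H
  1 × N: 2 H
  1 × O: 1 H
  Total hydrogens = 9.
Molecular formula: C4H9NO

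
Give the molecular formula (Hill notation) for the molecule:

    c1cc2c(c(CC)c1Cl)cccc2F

C12H10ClF

Heavy atoms from the SMILES: 12 C, 1 Cl, 1 F.
Implicit hydrogens by atom environment:
  5 × C (aromatic): 1 H each → 5
  5 × C (aromatic): no H
  1 × C: 3 H
  1 × C: 2 H
  1 × Cl: no H
  1 × F: no H
  Total hydrogens = 10.
Molecular formula: C12H10ClF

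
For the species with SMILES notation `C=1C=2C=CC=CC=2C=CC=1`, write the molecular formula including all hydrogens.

Heavy atoms from the SMILES: 10 C.
Implicit hydrogens by atom environment:
  8 × C (aromatic): 1 H each → 8
  2 × C (aromatic): no H
  Total hydrogens = 8.
Molecular formula: C10H8

C10H8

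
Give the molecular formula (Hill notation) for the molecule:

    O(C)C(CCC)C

C6H14O

Heavy atoms from the SMILES: 6 C, 1 O.
Implicit hydrogens by atom environment:
  3 × C: 3 H each → 9
  2 × C: 2 H each → 4
  1 × C: 1 H
  1 × O: no H
  Total hydrogens = 14.
Molecular formula: C6H14O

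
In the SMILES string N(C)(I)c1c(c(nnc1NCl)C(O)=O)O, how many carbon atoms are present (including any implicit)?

6

The symbol for carbon appears 6 times in the SMILES. Lowercase c denotes aromatic carbon and counts toward C.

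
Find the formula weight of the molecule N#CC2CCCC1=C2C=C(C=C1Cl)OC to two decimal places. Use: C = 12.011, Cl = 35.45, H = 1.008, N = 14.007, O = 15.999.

Molecular formula: C12H12ClNO.
M = 12×12.011 + 1×35.45 + 12×1.008 + 1×14.007 + 1×15.999 = 221.68 g/mol.

221.68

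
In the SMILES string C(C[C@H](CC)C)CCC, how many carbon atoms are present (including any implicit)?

9

The symbol for carbon appears 9 times in the SMILES.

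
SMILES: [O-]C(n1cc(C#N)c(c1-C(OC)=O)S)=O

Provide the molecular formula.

C8H5N2O4S-

Heavy atoms from the SMILES: 8 C, 2 N, 4 O, 1 S.
Implicit hydrogens by atom environment:
  3 × C (aromatic): no H
  3 × C: no H
  3 × O: no H
  1 × C: 3 H
  1 × C (aromatic): 1 H
  1 × N (aromatic): no H
  1 × N: no H
  1 × O (charge -1): no H
  1 × S: 1 H
  Total hydrogens = 5.
Net charge -1.
Molecular formula: C8H5N2O4S-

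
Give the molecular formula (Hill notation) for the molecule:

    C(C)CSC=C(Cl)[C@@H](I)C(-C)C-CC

Heavy atoms from the SMILES: 11 C, 1 Cl, 1 I, 1 S.
Implicit hydrogens by atom environment:
  4 × C: 2 H each → 8
  3 × C: 3 H each → 9
  3 × C: 1 H each → 3
  1 × C: no H
  1 × Cl: no H
  1 × I: no H
  1 × S: no H
  Total hydrogens = 20.
Molecular formula: C11H20ClIS

C11H20ClIS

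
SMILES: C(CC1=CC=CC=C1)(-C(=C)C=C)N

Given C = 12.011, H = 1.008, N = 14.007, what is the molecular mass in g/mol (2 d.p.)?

Molecular formula: C12H15N.
M = 12×12.011 + 15×1.008 + 1×14.007 = 173.26 g/mol.

173.26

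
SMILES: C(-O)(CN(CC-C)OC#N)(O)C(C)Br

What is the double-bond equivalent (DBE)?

2

Molecular formula from the SMILES: C8H15BrN2O3.
DoU = (2C + 2 + N − H − X)/2 = (2·8 + 2 + 2 − 15 − 1)/2 = 4/2 = 2.
(Structurally: 0 ring(s) + 2 π bond(s) = 2.)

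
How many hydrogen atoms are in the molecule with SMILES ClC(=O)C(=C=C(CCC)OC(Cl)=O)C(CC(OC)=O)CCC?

Hydrogens are implicit in SMILES; fill each atom to its normal valence:
  6 × C: no H
  5 × C: 2 H each → 10
  5 × O: no H
  3 × C: 3 H each → 9
  2 × Cl: no H
  1 × C: 1 H
  Total hydrogens = 20.

20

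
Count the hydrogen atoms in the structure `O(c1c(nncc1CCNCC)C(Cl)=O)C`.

Hydrogens are implicit in SMILES; fill each atom to its normal valence:
  3 × C: 2 H each → 6
  3 × C (aromatic): no H
  2 × C: 3 H each → 6
  2 × N (aromatic): no H
  2 × O: no H
  1 × C (aromatic): 1 H
  1 × C: no H
  1 × Cl: no H
  1 × N: 1 H
  Total hydrogens = 14.

14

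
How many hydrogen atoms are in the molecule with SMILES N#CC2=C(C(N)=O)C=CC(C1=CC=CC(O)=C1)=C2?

Hydrogens are implicit in SMILES; fill each atom to its normal valence:
  7 × C (aromatic): 1 H each → 7
  5 × C (aromatic): no H
  2 × C: no H
  1 × N: 2 H
  1 × N: no H
  1 × O: 1 H
  1 × O: no H
  Total hydrogens = 10.

10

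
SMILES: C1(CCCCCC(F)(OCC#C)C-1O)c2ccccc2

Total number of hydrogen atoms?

Hydrogens are implicit in SMILES; fill each atom to its normal valence:
  6 × C: 2 H each → 12
  5 × C (aromatic): 1 H each → 5
  3 × C: 1 H each → 3
  2 × C: no H
  1 × C (aromatic): no H
  1 × F: no H
  1 × O: 1 H
  1 × O: no H
  Total hydrogens = 21.

21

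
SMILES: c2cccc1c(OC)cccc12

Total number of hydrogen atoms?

Hydrogens are implicit in SMILES; fill each atom to its normal valence:
  7 × C (aromatic): 1 H each → 7
  3 × C (aromatic): no H
  1 × C: 3 H
  1 × O: no H
  Total hydrogens = 10.

10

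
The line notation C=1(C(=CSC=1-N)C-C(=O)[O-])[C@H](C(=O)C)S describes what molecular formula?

Heavy atoms from the SMILES: 9 C, 1 N, 3 O, 2 S.
Implicit hydrogens by atom environment:
  3 × C (aromatic): no H
  2 × C: no H
  2 × O: no H
  1 × C: 3 H
  1 × C: 2 H
  1 × C (aromatic): 1 H
  1 × C: 1 H
  1 × N: 2 H
  1 × O (charge -1): no H
  1 × S: 1 H
  1 × S (aromatic): no H
  Total hydrogens = 10.
Net charge -1.
Molecular formula: C9H10NO3S2-

C9H10NO3S2-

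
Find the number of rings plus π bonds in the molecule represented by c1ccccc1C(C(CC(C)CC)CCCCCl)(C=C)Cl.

Molecular formula from the SMILES: C19H28Cl2.
DoU = (2C + 2 + N − H − X)/2 = (2·19 + 2 + 0 − 28 − 2)/2 = 10/2 = 5.
(Structurally: 1 ring(s) + 4 π bond(s) = 5.)

5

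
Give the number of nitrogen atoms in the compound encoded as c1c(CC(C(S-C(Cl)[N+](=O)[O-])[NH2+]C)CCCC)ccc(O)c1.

The symbol for nitrogen appears 2 times in the SMILES.

2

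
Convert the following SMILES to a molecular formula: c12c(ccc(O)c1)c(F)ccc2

C10H7FO

Heavy atoms from the SMILES: 10 C, 1 F, 1 O.
Implicit hydrogens by atom environment:
  6 × C (aromatic): 1 H each → 6
  4 × C (aromatic): no H
  1 × F: no H
  1 × O: 1 H
  Total hydrogens = 7.
Molecular formula: C10H7FO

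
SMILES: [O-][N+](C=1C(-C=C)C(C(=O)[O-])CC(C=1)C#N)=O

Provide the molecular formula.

Heavy atoms from the SMILES: 10 C, 2 N, 4 O.
Implicit hydrogens by atom environment:
  5 × C: 1 H each → 5
  3 × C: no H
  2 × C: 2 H each → 4
  2 × O: no H
  2 × O (charge -1): no H
  1 × N (charge +1): no H
  1 × N: no H
  Total hydrogens = 9.
Net charge -1.
Molecular formula: C10H9N2O4-

C10H9N2O4-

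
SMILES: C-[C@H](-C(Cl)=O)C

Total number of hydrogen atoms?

7

Hydrogens are implicit in SMILES; fill each atom to its normal valence:
  2 × C: 3 H each → 6
  1 × C: 1 H
  1 × C: no H
  1 × Cl: no H
  1 × O: no H
  Total hydrogens = 7.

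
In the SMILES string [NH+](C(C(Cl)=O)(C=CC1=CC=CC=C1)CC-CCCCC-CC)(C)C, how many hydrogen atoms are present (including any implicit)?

Hydrogens are implicit in SMILES; fill each atom to its normal valence:
  8 × C: 2 H each → 16
  5 × C (aromatic): 1 H each → 5
  3 × C: 3 H each → 9
  2 × C: 1 H each → 2
  2 × C: no H
  1 × C (aromatic): no H
  1 × Cl: no H
  1 × N (charge +1): 1 H
  1 × O: no H
  Total hydrogens = 33.

33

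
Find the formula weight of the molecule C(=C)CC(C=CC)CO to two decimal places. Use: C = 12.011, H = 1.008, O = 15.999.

Molecular formula: C8H14O.
M = 8×12.011 + 14×1.008 + 1×15.999 = 126.20 g/mol.

126.20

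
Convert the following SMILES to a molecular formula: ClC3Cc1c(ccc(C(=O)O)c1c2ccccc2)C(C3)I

C17H14ClIO2

Heavy atoms from the SMILES: 17 C, 1 Cl, 1 I, 2 O.
Implicit hydrogens by atom environment:
  7 × C (aromatic): 1 H each → 7
  5 × C (aromatic): no H
  2 × C: 2 H each → 4
  2 × C: 1 H each → 2
  1 × C: no H
  1 × Cl: no H
  1 × I: no H
  1 × O: 1 H
  1 × O: no H
  Total hydrogens = 14.
Molecular formula: C17H14ClIO2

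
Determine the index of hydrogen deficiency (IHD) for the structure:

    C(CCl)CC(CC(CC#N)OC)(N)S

Molecular formula from the SMILES: C9H17ClN2OS.
DoU = (2C + 2 + N − H − X)/2 = (2·9 + 2 + 2 − 17 − 1)/2 = 4/2 = 2.
(Structurally: 0 ring(s) + 2 π bond(s) = 2.)

2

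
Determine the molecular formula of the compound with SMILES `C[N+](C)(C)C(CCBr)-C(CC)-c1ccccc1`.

Heavy atoms from the SMILES: 1 Br, 15 C, 1 N.
Implicit hydrogens by atom environment:
  5 × C (aromatic): 1 H each → 5
  4 × C: 3 H each → 12
  3 × C: 2 H each → 6
  2 × C: 1 H each → 2
  1 × Br: no H
  1 × C (aromatic): no H
  1 × N (charge +1): no H
  Total hydrogens = 25.
Net charge +1.
Molecular formula: C15H25BrN+

C15H25BrN+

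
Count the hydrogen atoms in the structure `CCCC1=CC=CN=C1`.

Hydrogens are implicit in SMILES; fill each atom to its normal valence:
  4 × C (aromatic): 1 H each → 4
  2 × C: 2 H each → 4
  1 × C: 3 H
  1 × C (aromatic): no H
  1 × N (aromatic): no H
  Total hydrogens = 11.

11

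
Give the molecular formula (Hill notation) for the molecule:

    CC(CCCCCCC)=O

Heavy atoms from the SMILES: 9 C, 1 O.
Implicit hydrogens by atom environment:
  6 × C: 2 H each → 12
  2 × C: 3 H each → 6
  1 × C: no H
  1 × O: no H
  Total hydrogens = 18.
Molecular formula: C9H18O

C9H18O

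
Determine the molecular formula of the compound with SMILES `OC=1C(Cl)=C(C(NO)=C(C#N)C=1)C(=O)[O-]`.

Heavy atoms from the SMILES: 8 C, 1 Cl, 2 N, 4 O.
Implicit hydrogens by atom environment:
  5 × C (aromatic): no H
  2 × C: no H
  2 × O: 1 H each → 2
  1 × C (aromatic): 1 H
  1 × Cl: no H
  1 × N: 1 H
  1 × N: no H
  1 × O: no H
  1 × O (charge -1): no H
  Total hydrogens = 4.
Net charge -1.
Molecular formula: C8H4ClN2O4-

C8H4ClN2O4-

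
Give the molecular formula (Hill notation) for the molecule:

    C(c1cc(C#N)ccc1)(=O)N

C8H6N2O

Heavy atoms from the SMILES: 8 C, 2 N, 1 O.
Implicit hydrogens by atom environment:
  4 × C (aromatic): 1 H each → 4
  2 × C (aromatic): no H
  2 × C: no H
  1 × N: 2 H
  1 × N: no H
  1 × O: no H
  Total hydrogens = 6.
Molecular formula: C8H6N2O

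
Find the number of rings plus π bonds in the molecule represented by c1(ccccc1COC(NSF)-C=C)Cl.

Molecular formula from the SMILES: C10H11ClFNOS.
DoU = (2C + 2 + N − H − X)/2 = (2·10 + 2 + 1 − 11 − 2)/2 = 10/2 = 5.
(Structurally: 1 ring(s) + 4 π bond(s) = 5.)

5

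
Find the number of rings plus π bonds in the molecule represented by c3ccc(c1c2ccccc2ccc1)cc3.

11

Molecular formula from the SMILES: C16H12.
DoU = (2C + 2 + N − H − X)/2 = (2·16 + 2 + 0 − 12 − 0)/2 = 22/2 = 11.
(Structurally: 3 ring(s) + 8 π bond(s) = 11.)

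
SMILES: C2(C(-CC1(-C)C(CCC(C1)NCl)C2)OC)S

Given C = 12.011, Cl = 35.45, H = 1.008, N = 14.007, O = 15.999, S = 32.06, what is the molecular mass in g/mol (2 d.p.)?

Molecular formula: C12H22ClNOS.
M = 12×12.011 + 1×35.45 + 22×1.008 + 1×14.007 + 1×15.999 + 1×32.06 = 263.82 g/mol.

263.82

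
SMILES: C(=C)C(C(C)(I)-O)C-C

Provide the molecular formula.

Heavy atoms from the SMILES: 7 C, 1 I, 1 O.
Implicit hydrogens by atom environment:
  2 × C: 3 H each → 6
  2 × C: 2 H each → 4
  2 × C: 1 H each → 2
  1 × C: no H
  1 × I: no H
  1 × O: 1 H
  Total hydrogens = 13.
Molecular formula: C7H13IO

C7H13IO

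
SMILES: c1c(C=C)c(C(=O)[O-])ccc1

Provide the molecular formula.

Heavy atoms from the SMILES: 9 C, 2 O.
Implicit hydrogens by atom environment:
  4 × C (aromatic): 1 H each → 4
  2 × C (aromatic): no H
  1 × C: 2 H
  1 × C: 1 H
  1 × C: no H
  1 × O: no H
  1 × O (charge -1): no H
  Total hydrogens = 7.
Net charge -1.
Molecular formula: C9H7O2-

C9H7O2-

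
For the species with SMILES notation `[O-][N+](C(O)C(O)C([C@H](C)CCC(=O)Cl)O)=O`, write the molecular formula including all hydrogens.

C8H14ClNO6

Heavy atoms from the SMILES: 8 C, 1 Cl, 1 N, 6 O.
Implicit hydrogens by atom environment:
  4 × C: 1 H each → 4
  3 × O: 1 H each → 3
  2 × C: 2 H each → 4
  2 × O: no H
  1 × C: 3 H
  1 × C: no H
  1 × Cl: no H
  1 × N (charge +1): no H
  1 × O (charge -1): no H
  Total hydrogens = 14.
Molecular formula: C8H14ClNO6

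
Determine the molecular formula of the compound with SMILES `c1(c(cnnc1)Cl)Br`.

C4H2BrClN2

Heavy atoms from the SMILES: 1 Br, 4 C, 1 Cl, 2 N.
Implicit hydrogens by atom environment:
  2 × C (aromatic): 1 H each → 2
  2 × C (aromatic): no H
  2 × N (aromatic): no H
  1 × Br: no H
  1 × Cl: no H
  Total hydrogens = 2.
Molecular formula: C4H2BrClN2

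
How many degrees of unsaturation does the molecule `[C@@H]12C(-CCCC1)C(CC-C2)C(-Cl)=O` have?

Molecular formula from the SMILES: C11H17ClO.
DoU = (2C + 2 + N − H − X)/2 = (2·11 + 2 + 0 − 17 − 1)/2 = 6/2 = 3.
(Structurally: 2 ring(s) + 1 π bond(s) = 3.)

3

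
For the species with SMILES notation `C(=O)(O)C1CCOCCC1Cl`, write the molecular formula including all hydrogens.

C7H11ClO3

Heavy atoms from the SMILES: 7 C, 1 Cl, 3 O.
Implicit hydrogens by atom environment:
  4 × C: 2 H each → 8
  2 × C: 1 H each → 2
  2 × O: no H
  1 × C: no H
  1 × Cl: no H
  1 × O: 1 H
  Total hydrogens = 11.
Molecular formula: C7H11ClO3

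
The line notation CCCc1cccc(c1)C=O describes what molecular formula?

C10H12O

Heavy atoms from the SMILES: 10 C, 1 O.
Implicit hydrogens by atom environment:
  4 × C (aromatic): 1 H each → 4
  2 × C: 2 H each → 4
  2 × C (aromatic): no H
  1 × C: 3 H
  1 × C: 1 H
  1 × O: no H
  Total hydrogens = 12.
Molecular formula: C10H12O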